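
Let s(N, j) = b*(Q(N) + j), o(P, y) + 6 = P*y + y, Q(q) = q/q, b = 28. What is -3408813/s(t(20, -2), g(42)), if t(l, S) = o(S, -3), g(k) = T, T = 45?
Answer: -3408813/1288 ≈ -2646.6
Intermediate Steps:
g(k) = 45
Q(q) = 1
o(P, y) = -6 + y + P*y (o(P, y) = -6 + (P*y + y) = -6 + (y + P*y) = -6 + y + P*y)
t(l, S) = -9 - 3*S (t(l, S) = -6 - 3 + S*(-3) = -6 - 3 - 3*S = -9 - 3*S)
s(N, j) = 28 + 28*j (s(N, j) = 28*(1 + j) = 28 + 28*j)
-3408813/s(t(20, -2), g(42)) = -3408813/(28 + 28*45) = -3408813/(28 + 1260) = -3408813/1288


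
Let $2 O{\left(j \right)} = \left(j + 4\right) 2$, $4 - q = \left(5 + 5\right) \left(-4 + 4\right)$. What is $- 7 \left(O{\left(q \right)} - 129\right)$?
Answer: $847$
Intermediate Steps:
$q = 4$ ($q = 4 - \left(5 + 5\right) \left(-4 + 4\right) = 4 - 10 \cdot 0 = 4 - 0 = 4 + 0 = 4$)
$O{\left(j \right)} = 4 + j$ ($O{\left(j \right)} = \frac{\left(j + 4\right) 2}{2} = \frac{\left(4 + j\right) 2}{2} = \frac{8 + 2 j}{2} = 4 + j$)
$- 7 \left(O{\left(q \right)} - 129\right) = - 7 \left(\left(4 + 4\right) - 129\right) = - 7 \left(8 - 129\right) = \left(-7\right) \left(-121\right) = 847$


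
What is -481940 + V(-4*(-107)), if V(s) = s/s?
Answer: -481939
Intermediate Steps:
V(s) = 1
-481940 + V(-4*(-107)) = -481940 + 1 = -481939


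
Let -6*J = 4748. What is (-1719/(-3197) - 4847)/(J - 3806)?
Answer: 11620605/11023256 ≈ 1.0542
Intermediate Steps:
J = -2374/3 (J = -⅙*4748 = -2374/3 ≈ -791.33)
(-1719/(-3197) - 4847)/(J - 3806) = (-1719/(-3197) - 4847)/(-2374/3 - 3806) = (-1719*(-1/3197) - 4847)/(-13792/3) = (1719/3197 - 4847)*(-3/13792) = -15494140/3197*(-3/13792) = 11620605/11023256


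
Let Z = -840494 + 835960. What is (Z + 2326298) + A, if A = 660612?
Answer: 2982376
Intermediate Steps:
Z = -4534
(Z + 2326298) + A = (-4534 + 2326298) + 660612 = 2321764 + 660612 = 2982376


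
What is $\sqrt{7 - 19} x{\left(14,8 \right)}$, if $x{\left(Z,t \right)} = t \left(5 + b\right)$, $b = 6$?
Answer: $176 i \sqrt{3} \approx 304.84 i$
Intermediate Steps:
$x{\left(Z,t \right)} = 11 t$ ($x{\left(Z,t \right)} = t \left(5 + 6\right) = t 11 = 11 t$)
$\sqrt{7 - 19} x{\left(14,8 \right)} = \sqrt{7 - 19} \cdot 11 \cdot 8 = \sqrt{-12} \cdot 88 = 2 i \sqrt{3} \cdot 88 = 176 i \sqrt{3}$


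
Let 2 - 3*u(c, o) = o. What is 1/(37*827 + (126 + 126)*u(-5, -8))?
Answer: 1/31439 ≈ 3.1808e-5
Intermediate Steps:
u(c, o) = ⅔ - o/3
1/(37*827 + (126 + 126)*u(-5, -8)) = 1/(37*827 + (126 + 126)*(⅔ - ⅓*(-8))) = 1/(30599 + 252*(⅔ + 8/3)) = 1/(30599 + 252*(10/3)) = 1/(30599 + 840) = 1/31439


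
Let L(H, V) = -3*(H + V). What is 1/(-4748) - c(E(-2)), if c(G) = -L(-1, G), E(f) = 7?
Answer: -85465/4748 ≈ -18.000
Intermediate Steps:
L(H, V) = -3*H - 3*V
c(G) = -3 + 3*G (c(G) = -(-3*(-1) - 3*G) = -(3 - 3*G) = -3 + 3*G)
1/(-4748) - c(E(-2)) = 1/(-4748) - (-3 + 3*7) = -1/4748 - (-3 + 21) = -1/4748 - 1*18 = -1/4748 - 18 = -85465/4748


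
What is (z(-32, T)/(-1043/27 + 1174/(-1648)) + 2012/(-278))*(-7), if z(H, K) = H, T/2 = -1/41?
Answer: 5471015074/121664059 ≈ 44.968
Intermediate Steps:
T = -2/41 (T = 2*(-1/41) = -2/41 ≈ -0.048781)
(z(-32, T)/(-1043/27 + 1174/(-1648)) + 2012/(-278))*(-7) = (-32/(-1043/27 + 1174/(-1648)) + 2012/(-278))*(-7) = (-32/(-1043*1/27 + 1174*(-1/1648)) + 2012*(-1/278))*(-7) = (-32/(-1043/27 - 587/824) - 1006/139)*(-7) = (-32/(-875281/22248) - 1006/139)*(-7) = (-32*(-22248/875281) - 1006/139)*(-7) = (711936/875281 - 1006/139)*(-7) = -781573582/121664059*(-7) = 5471015074/121664059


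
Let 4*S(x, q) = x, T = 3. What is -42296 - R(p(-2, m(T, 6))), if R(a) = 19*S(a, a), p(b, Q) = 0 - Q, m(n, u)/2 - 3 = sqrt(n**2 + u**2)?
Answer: -84535/2 + 57*sqrt(5)/2 ≈ -42204.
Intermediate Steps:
S(x, q) = x/4
m(n, u) = 6 + 2*sqrt(n**2 + u**2)
p(b, Q) = -Q
R(a) = 19*a/4 (R(a) = 19*(a/4) = 19*a/4)
-42296 - R(p(-2, m(T, 6))) = -42296 - 19*(-(6 + 2*sqrt(3**2 + 6**2)))/4 = -42296 - 19*(-(6 + 2*sqrt(9 + 36)))/4 = -42296 - 19*(-(6 + 2*sqrt(45)))/4 = -42296 - 19*(-(6 + 2*(3*sqrt(5))))/4 = -42296 - 19*(-(6 + 6*sqrt(5)))/4 = -42296 - 19*(-6 - 6*sqrt(5))/4 = -42296 - (-57/2 - 57*sqrt(5)/2) = -42296 + (57/2 + 57*sqrt(5)/2) = -84535/2 + 57*sqrt(5)/2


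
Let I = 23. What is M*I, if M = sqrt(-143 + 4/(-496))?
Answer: 23*I*sqrt(549723)/62 ≈ 275.05*I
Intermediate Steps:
M = I*sqrt(549723)/62 (M = sqrt(-143 + 4*(-1/496)) = sqrt(-143 - 1/124) = sqrt(-17733/124) = I*sqrt(549723)/62 ≈ 11.959*I)
M*I = (I*sqrt(549723)/62)*23 = 23*I*sqrt(549723)/62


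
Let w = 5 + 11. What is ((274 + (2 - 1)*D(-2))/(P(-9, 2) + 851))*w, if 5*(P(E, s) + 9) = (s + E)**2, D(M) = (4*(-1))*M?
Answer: 22560/4259 ≈ 5.2970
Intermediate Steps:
D(M) = -4*M
P(E, s) = -9 + (E + s)**2/5 (P(E, s) = -9 + (s + E)**2/5 = -9 + (E + s)**2/5)
w = 16
((274 + (2 - 1)*D(-2))/(P(-9, 2) + 851))*w = ((274 + (2 - 1)*(-4*(-2)))/((-9 + (-9 + 2)**2/5) + 851))*16 = ((274 + 1*8)/((-9 + (1/5)*(-7)**2) + 851))*16 = ((274 + 8)/((-9 + (1/5)*49) + 851))*16 = (282/((-9 + 49/5) + 851))*16 = (282/(4/5 + 851))*16 = (282/(4259/5))*16 = (282*(5/4259))*16 = (1410/4259)*16 = 22560/4259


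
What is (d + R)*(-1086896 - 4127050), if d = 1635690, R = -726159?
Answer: -4742245519326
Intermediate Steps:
(d + R)*(-1086896 - 4127050) = (1635690 - 726159)*(-1086896 - 4127050) = 909531*(-5213946) = -4742245519326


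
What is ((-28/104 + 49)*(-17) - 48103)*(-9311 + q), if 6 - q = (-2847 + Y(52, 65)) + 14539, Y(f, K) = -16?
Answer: 26692384877/26 ≈ 1.0266e+9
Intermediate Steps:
q = -11670 (q = 6 - ((-2847 - 16) + 14539) = 6 - (-2863 + 14539) = 6 - 1*11676 = 6 - 11676 = -11670)
((-28/104 + 49)*(-17) - 48103)*(-9311 + q) = ((-28/104 + 49)*(-17) - 48103)*(-9311 - 11670) = ((-28*1/104 + 49)*(-17) - 48103)*(-20981) = ((-7/26 + 49)*(-17) - 48103)*(-20981) = ((1267/26)*(-17) - 48103)*(-20981) = (-21539/26 - 48103)*(-20981) = -1272217/26*(-20981) = 26692384877/26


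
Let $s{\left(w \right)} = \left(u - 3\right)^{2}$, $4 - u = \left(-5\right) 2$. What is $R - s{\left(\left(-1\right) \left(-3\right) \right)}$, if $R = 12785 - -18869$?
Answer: $31533$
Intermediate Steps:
$u = 14$ ($u = 4 - \left(-5\right) 2 = 4 - -10 = 4 + 10 = 14$)
$R = 31654$ ($R = 12785 + 18869 = 31654$)
$s{\left(w \right)} = 121$ ($s{\left(w \right)} = \left(14 - 3\right)^{2} = 11^{2} = 121$)
$R - s{\left(\left(-1\right) \left(-3\right) \right)} = 31654 - 121 = 31533$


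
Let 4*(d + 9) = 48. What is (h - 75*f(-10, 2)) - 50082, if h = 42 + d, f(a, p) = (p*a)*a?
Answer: -65037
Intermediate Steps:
d = 3 (d = -9 + (1/4)*48 = -9 + 12 = 3)
f(a, p) = p*a**2 (f(a, p) = (a*p)*a = p*a**2)
h = 45 (h = 42 + 3 = 45)
(h - 75*f(-10, 2)) - 50082 = (45 - 150*(-10)**2) - 50082 = (45 - 150*100) - 50082 = (45 - 75*200) - 50082 = (45 - 15000) - 50082 = -14955 - 50082 = -65037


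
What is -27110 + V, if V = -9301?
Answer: -36411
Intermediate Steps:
-27110 + V = -27110 - 9301 = -36411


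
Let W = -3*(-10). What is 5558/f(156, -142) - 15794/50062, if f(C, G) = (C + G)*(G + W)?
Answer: -10821771/2803472 ≈ -3.8601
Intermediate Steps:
W = 30
f(C, G) = (30 + G)*(C + G) (f(C, G) = (C + G)*(G + 30) = (C + G)*(30 + G) = (30 + G)*(C + G))
5558/f(156, -142) - 15794/50062 = 5558/((-142)² + 30*156 + 30*(-142) + 156*(-142)) - 15794/50062 = 5558/(20164 + 4680 - 4260 - 22152) - 15794*1/50062 = 5558/(-1568) - 7897/25031 = 5558*(-1/1568) - 7897/25031 = -397/112 - 7897/25031 = -10821771/2803472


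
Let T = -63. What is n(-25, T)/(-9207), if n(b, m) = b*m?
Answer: -175/1023 ≈ -0.17107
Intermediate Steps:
n(-25, T)/(-9207) = -25*(-63)/(-9207) = 1575*(-1/9207) = -175/1023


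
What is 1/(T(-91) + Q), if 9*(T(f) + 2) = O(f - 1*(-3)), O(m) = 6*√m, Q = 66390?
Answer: 149373/9916574812 - 3*I*√22/9916574812 ≈ 1.5063e-5 - 1.419e-9*I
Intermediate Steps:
T(f) = -2 + 2*√(3 + f)/3 (T(f) = -2 + (6*√(f - 1*(-3)))/9 = -2 + (6*√(f + 3))/9 = -2 + (6*√(3 + f))/9 = -2 + 2*√(3 + f)/3)
1/(T(-91) + Q) = 1/((-2 + 2*√(3 - 91)/3) + 66390) = 1/((-2 + 2*√(-88)/3) + 66390) = 1/((-2 + 2*(2*I*√22)/3) + 66390) = 1/((-2 + 4*I*√22/3) + 66390) = 1/(66388 + 4*I*√22/3)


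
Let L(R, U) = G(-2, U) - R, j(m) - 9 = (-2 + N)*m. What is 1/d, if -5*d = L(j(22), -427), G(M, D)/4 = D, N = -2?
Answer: 5/1629 ≈ 0.0030694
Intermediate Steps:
G(M, D) = 4*D
j(m) = 9 - 4*m (j(m) = 9 + (-2 - 2)*m = 9 - 4*m)
L(R, U) = -R + 4*U (L(R, U) = 4*U - R = -R + 4*U)
d = 1629/5 (d = -(-(9 - 4*22) + 4*(-427))/5 = -(-(9 - 88) - 1708)/5 = -(-1*(-79) - 1708)/5 = -(79 - 1708)/5 = -⅕*(-1629) = 1629/5 ≈ 325.80)
1/d = 1/(1629/5) = 5/1629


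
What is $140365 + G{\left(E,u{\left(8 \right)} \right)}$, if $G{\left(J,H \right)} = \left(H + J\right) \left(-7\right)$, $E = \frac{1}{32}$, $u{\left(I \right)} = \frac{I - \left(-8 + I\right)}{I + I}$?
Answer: $\frac{4491561}{32} \approx 1.4036 \cdot 10^{5}$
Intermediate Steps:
$u{\left(I \right)} = \frac{4}{I}$ ($u{\left(I \right)} = \frac{8}{2 I} = 8 \frac{1}{2 I} = \frac{4}{I}$)
$E = \frac{1}{32} \approx 0.03125$
$G{\left(J,H \right)} = - 7 H - 7 J$
$140365 + G{\left(E,u{\left(8 \right)} \right)} = 140365 - \left(\frac{7}{32} + 7 \cdot \frac{4}{8}\right) = 140365 - \left(\frac{7}{32} + 7 \cdot 4 \cdot \frac{1}{8}\right) = 140365 - \frac{119}{32} = \frac{4491561}{32}$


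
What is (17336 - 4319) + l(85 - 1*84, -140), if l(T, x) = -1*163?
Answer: 12854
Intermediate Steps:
l(T, x) = -163
(17336 - 4319) + l(85 - 1*84, -140) = (17336 - 4319) - 163 = 13017 - 163 = 12854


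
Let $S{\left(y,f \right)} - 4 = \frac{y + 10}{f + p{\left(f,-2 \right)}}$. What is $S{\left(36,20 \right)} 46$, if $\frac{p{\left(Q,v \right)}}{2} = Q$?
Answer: $\frac{3289}{15} \approx 219.27$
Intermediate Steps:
$p{\left(Q,v \right)} = 2 Q$
$S{\left(y,f \right)} = 4 + \frac{10 + y}{3 f}$ ($S{\left(y,f \right)} = 4 + \frac{y + 10}{f + 2 f} = 4 + \frac{10 + y}{3 f}$)
$S{\left(36,20 \right)} 46 = \frac{10 + 36 + 12 \cdot 20}{3 \cdot 20} \cdot 46 = \frac{1}{3} \cdot \frac{1}{20} \left(10 + 36 + 240\right) 46 = \frac{1}{3} \cdot \frac{1}{20} \cdot 286 \cdot 46 = \frac{143}{30} \cdot 46 = \frac{3289}{15}$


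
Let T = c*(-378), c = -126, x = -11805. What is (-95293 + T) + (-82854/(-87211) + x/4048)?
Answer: -16827875183983/353030128 ≈ -47667.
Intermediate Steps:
T = 47628 (T = -126*(-378) = 47628)
(-95293 + T) + (-82854/(-87211) + x/4048) = (-95293 + 47628) + (-82854/(-87211) - 11805/4048) = -47665 + (-82854*(-1/87211) - 11805*1/4048) = -47665 + (82854/87211 - 11805/4048) = -47665 - 694132863/353030128 = -16827875183983/353030128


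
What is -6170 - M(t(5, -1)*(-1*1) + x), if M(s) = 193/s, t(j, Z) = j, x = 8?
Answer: -18703/3 ≈ -6234.3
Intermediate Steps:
-6170 - M(t(5, -1)*(-1*1) + x) = -6170 - 193/(5*(-1*1) + 8) = -6170 - 193/(5*(-1) + 8) = -6170 - 193/(-5 + 8) = -6170 - 193/3 = -18703/3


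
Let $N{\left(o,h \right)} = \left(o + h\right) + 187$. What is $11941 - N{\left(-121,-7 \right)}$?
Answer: $11882$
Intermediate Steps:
$N{\left(o,h \right)} = 187 + h + o$ ($N{\left(o,h \right)} = \left(h + o\right) + 187 = 187 + h + o$)
$11941 - N{\left(-121,-7 \right)} = 11941 - \left(187 - 7 - 121\right) = 11941 - 59 = 11882$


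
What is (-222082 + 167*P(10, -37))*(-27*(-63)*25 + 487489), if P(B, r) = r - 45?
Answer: -124964580864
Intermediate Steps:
P(B, r) = -45 + r
(-222082 + 167*P(10, -37))*(-27*(-63)*25 + 487489) = (-222082 + 167*(-45 - 37))*(-27*(-63)*25 + 487489) = (-222082 + 167*(-82))*(1701*25 + 487489) = (-222082 - 13694)*(42525 + 487489) = -235776*530014 = -124964580864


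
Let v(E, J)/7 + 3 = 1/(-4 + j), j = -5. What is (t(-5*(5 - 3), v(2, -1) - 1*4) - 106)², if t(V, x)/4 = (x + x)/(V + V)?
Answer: 18541636/2025 ≈ 9156.4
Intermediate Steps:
v(E, J) = -196/9 (v(E, J) = -21 + 7/(-4 - 5) = -21 + 7/(-9) = -21 + 7*(-⅑) = -21 - 7/9 = -196/9)
t(V, x) = 4*x/V (t(V, x) = 4*((x + x)/(V + V)) = 4*((2*x)/((2*V))) = 4*((2*x)*(1/(2*V))) = 4*(x/V) = 4*x/V)
(t(-5*(5 - 3), v(2, -1) - 1*4) - 106)² = (4*(-196/9 - 1*4)/((-5*(5 - 3))) - 106)² = (4*(-196/9 - 4)/((-5*2)) - 106)² = (4*(-232/9)/(-10) - 106)² = (4*(-232/9)*(-⅒) - 106)² = (464/45 - 106)² = (-4306/45)² = 18541636/2025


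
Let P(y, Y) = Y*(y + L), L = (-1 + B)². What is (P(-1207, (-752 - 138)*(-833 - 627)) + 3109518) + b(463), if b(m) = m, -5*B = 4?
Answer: -1561055763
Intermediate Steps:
B = -⅘ (B = -⅕*4 = -⅘ ≈ -0.80000)
L = 81/25 (L = (-1 - ⅘)² = (-9/5)² = 81/25 ≈ 3.2400)
P(y, Y) = Y*(81/25 + y) (P(y, Y) = Y*(y + 81/25) = Y*(81/25 + y))
(P(-1207, (-752 - 138)*(-833 - 627)) + 3109518) + b(463) = (((-752 - 138)*(-833 - 627))*(81 + 25*(-1207))/25 + 3109518) + 463 = ((-890*(-1460))*(81 - 30175)/25 + 3109518) + 463 = ((1/25)*1299400*(-30094) + 3109518) + 463 = (-1564165744 + 3109518) + 463 = -1561056226 + 463 = -1561055763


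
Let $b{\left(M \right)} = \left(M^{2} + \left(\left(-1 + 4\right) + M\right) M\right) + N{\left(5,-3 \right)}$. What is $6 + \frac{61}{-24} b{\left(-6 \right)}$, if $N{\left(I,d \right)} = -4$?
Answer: $- \frac{1453}{12} \approx -121.08$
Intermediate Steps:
$b{\left(M \right)} = -4 + M^{2} + M \left(3 + M\right)$ ($b{\left(M \right)} = \left(M^{2} + \left(\left(-1 + 4\right) + M\right) M\right) - 4 = \left(M^{2} + \left(3 + M\right) M\right) - 4 = \left(M^{2} + M \left(3 + M\right)\right) - 4 = -4 + M^{2} + M \left(3 + M\right)$)
$6 + \frac{61}{-24} b{\left(-6 \right)} = 6 + \frac{61}{-24} \left(-4 + 2 \left(-6\right)^{2} + 3 \left(-6\right)\right) = 6 + 61 \left(- \frac{1}{24}\right) \left(-4 + 2 \cdot 36 - 18\right) = 6 - \frac{61 \left(-4 + 72 - 18\right)}{24} = 6 - \frac{1525}{12} = - \frac{1453}{12}$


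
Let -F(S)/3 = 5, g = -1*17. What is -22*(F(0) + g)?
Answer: 704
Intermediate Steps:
g = -17
F(S) = -15 (F(S) = -3*5 = -15)
-22*(F(0) + g) = -22*(-15 - 17) = -22*(-32) = 704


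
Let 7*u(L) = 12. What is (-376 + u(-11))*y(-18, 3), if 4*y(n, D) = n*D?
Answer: 35370/7 ≈ 5052.9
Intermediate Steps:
u(L) = 12/7 (u(L) = (⅐)*12 = 12/7)
y(n, D) = D*n/4 (y(n, D) = (n*D)/4 = (D*n)/4 = D*n/4)
(-376 + u(-11))*y(-18, 3) = (-376 + 12/7)*((¼)*3*(-18)) = -2620/7*(-27/2) = 35370/7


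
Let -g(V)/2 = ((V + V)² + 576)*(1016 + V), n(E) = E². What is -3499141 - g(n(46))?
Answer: 112187246459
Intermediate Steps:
g(V) = -2*(576 + 4*V²)*(1016 + V) (g(V) = -2*((V + V)² + 576)*(1016 + V) = -2*((2*V)² + 576)*(1016 + V) = -2*(4*V² + 576)*(1016 + V) = -2*(576 + 4*V²)*(1016 + V))
-3499141 - g(n(46)) = -3499141 - (-1170432 - 8128*(46²)² - 1152*46² - 8*(46²)³) = -3499141 - (-1170432 - 8128*2116² - 1152*2116 - 8*2116³) = -3499141 - (-1170432 - 8128*4477456 - 2437632 - 8*9474296896) = -3499141 - (-1170432 - 36392762368 - 2437632 - 75794375168) = -3499141 - 1*(-112190745600) = -3499141 + 112190745600 = 112187246459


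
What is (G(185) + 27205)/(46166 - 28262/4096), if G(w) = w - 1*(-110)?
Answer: 56320000/94533837 ≈ 0.59577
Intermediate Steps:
G(w) = 110 + w (G(w) = w + 110 = 110 + w)
(G(185) + 27205)/(46166 - 28262/4096) = ((110 + 185) + 27205)/(46166 - 28262/4096) = (295 + 27205)/(46166 - 28262*1/4096) = 27500/(46166 - 14131/2048) = 27500/(94533837/2048) = 27500*(2048/94533837) = 56320000/94533837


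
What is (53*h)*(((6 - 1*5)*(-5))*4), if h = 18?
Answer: -19080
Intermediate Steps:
(53*h)*(((6 - 1*5)*(-5))*4) = (53*18)*(((6 - 1*5)*(-5))*4) = 954*(((6 - 5)*(-5))*4) = 954*((1*(-5))*4) = 954*(-5*4) = 954*(-20) = -19080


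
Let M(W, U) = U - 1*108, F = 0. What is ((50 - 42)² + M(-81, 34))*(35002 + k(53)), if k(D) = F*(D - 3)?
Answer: -350020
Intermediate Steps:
M(W, U) = -108 + U (M(W, U) = U - 108 = -108 + U)
k(D) = 0 (k(D) = 0*(D - 3) = 0*(-3 + D) = 0)
((50 - 42)² + M(-81, 34))*(35002 + k(53)) = ((50 - 42)² + (-108 + 34))*(35002 + 0) = (8² - 74)*35002 = (64 - 74)*35002 = -10*35002 = -350020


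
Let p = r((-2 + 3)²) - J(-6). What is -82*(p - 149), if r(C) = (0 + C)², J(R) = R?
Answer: 11644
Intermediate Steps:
r(C) = C²
p = 7 (p = ((-2 + 3)²)² - 1*(-6) = (1²)² + 6 = 1² + 6 = 1 + 6 = 7)
-82*(p - 149) = -82*(7 - 149) = -82*(-142) = 11644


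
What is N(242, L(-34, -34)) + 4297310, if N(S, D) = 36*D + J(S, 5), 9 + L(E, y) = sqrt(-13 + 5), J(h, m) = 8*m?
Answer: 4297026 + 72*I*sqrt(2) ≈ 4.297e+6 + 101.82*I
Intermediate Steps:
L(E, y) = -9 + 2*I*sqrt(2) (L(E, y) = -9 + sqrt(-13 + 5) = -9 + sqrt(-8) = -9 + 2*I*sqrt(2))
N(S, D) = 40 + 36*D (N(S, D) = 36*D + 8*5 = 36*D + 40 = 40 + 36*D)
N(242, L(-34, -34)) + 4297310 = (40 + 36*(-9 + 2*I*sqrt(2))) + 4297310 = (40 + (-324 + 72*I*sqrt(2))) + 4297310 = (-284 + 72*I*sqrt(2)) + 4297310 = 4297026 + 72*I*sqrt(2)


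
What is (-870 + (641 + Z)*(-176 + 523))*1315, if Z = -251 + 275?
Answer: 302298775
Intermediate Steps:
Z = 24
(-870 + (641 + Z)*(-176 + 523))*1315 = (-870 + (641 + 24)*(-176 + 523))*1315 = (-870 + 665*347)*1315 = (-870 + 230755)*1315 = 229885*1315 = 302298775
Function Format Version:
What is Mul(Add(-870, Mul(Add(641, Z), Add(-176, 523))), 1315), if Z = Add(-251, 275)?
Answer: 302298775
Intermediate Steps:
Z = 24
Mul(Add(-870, Mul(Add(641, Z), Add(-176, 523))), 1315) = Mul(Add(-870, Mul(Add(641, 24), Add(-176, 523))), 1315) = Mul(Add(-870, Mul(665, 347)), 1315) = Mul(Add(-870, 230755), 1315) = Mul(229885, 1315) = 302298775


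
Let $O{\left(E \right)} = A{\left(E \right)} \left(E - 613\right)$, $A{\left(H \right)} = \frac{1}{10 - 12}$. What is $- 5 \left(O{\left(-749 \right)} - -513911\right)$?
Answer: $-2572960$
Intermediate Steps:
$A{\left(H \right)} = - \frac{1}{2}$ ($A{\left(H \right)} = \frac{1}{-2} = - \frac{1}{2}$)
$O{\left(E \right)} = \frac{613}{2} - \frac{E}{2}$ ($O{\left(E \right)} = - \frac{E - 613}{2} = - \frac{-613 + E}{2} = \frac{613}{2} - \frac{E}{2}$)
$- 5 \left(O{\left(-749 \right)} - -513911\right) = - 5 \left(\left(\frac{613}{2} - - \frac{749}{2}\right) - -513911\right) = - 5 \left(\left(\frac{613}{2} + \frac{749}{2}\right) + 513911\right) = - 5 \left(681 + 513911\right) = \left(-5\right) 514592 = -2572960$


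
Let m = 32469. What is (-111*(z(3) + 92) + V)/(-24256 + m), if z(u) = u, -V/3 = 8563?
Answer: -36234/8213 ≈ -4.4118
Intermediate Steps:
V = -25689 (V = -3*8563 = -25689)
(-111*(z(3) + 92) + V)/(-24256 + m) = (-111*(3 + 92) - 25689)/(-24256 + 32469) = (-111*95 - 25689)/8213 = (-10545 - 25689)*(1/8213) = -36234*1/8213 = -36234/8213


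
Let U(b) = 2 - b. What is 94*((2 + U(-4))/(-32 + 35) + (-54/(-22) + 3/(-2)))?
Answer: 11233/33 ≈ 340.39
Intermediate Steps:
94*((2 + U(-4))/(-32 + 35) + (-54/(-22) + 3/(-2))) = 94*((2 + (2 - 1*(-4)))/(-32 + 35) + (-54/(-22) + 3/(-2))) = 94*((2 + (2 + 4))/3 + (-54*(-1/22) + 3*(-1/2))) = 94*((2 + 6)*(1/3) + (27/11 - 3/2)) = 94*(8*(1/3) + 21/22) = 94*(8/3 + 21/22) = 94*(239/66) = 11233/33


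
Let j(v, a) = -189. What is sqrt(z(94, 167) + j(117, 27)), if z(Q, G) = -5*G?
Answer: 32*I ≈ 32.0*I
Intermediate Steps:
sqrt(z(94, 167) + j(117, 27)) = sqrt(-5*167 - 189) = sqrt(-835 - 189) = sqrt(-1024) = 32*I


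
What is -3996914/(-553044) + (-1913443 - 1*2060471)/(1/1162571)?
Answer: -1277519797360996211/276522 ≈ -4.6200e+12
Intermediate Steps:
-3996914/(-553044) + (-1913443 - 1*2060471)/(1/1162571) = -3996914*(-1/553044) + (-1913443 - 2060471)/(1/1162571) = 1998457/276522 - 3973914*1162571 = 1998457/276522 - 4619957172894 = -1277519797360996211/276522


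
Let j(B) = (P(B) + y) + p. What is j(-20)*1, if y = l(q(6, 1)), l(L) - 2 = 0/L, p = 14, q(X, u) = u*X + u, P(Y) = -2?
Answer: 14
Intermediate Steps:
q(X, u) = u + X*u (q(X, u) = X*u + u = u + X*u)
l(L) = 2 (l(L) = 2 + 0/L = 2 + 0 = 2)
y = 2
j(B) = 14 (j(B) = (-2 + 2) + 14 = 0 + 14 = 14)
j(-20)*1 = 14*1 = 14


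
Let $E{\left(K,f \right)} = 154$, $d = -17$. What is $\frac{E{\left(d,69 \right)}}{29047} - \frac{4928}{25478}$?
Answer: $- \frac{69610002}{370029733} \approx -0.18812$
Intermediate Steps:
$\frac{E{\left(d,69 \right)}}{29047} - \frac{4928}{25478} = \frac{154}{29047} - \frac{4928}{25478} = 154 \cdot \frac{1}{29047} - \frac{2464}{12739} = \frac{154}{29047} - \frac{2464}{12739} = - \frac{69610002}{370029733}$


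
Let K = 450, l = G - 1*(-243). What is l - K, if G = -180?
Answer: -387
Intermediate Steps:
l = 63 (l = -180 - 1*(-243) = -180 + 243 = 63)
l - K = 63 - 1*450 = 63 - 450 = -387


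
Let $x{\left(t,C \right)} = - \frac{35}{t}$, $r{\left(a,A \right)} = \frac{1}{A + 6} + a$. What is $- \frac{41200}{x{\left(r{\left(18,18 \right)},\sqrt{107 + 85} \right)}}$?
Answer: $\frac{445990}{21} \approx 21238.0$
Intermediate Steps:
$r{\left(a,A \right)} = a + \frac{1}{6 + A}$ ($r{\left(a,A \right)} = \frac{1}{6 + A} + a = a + \frac{1}{6 + A}$)
$- \frac{41200}{x{\left(r{\left(18,18 \right)},\sqrt{107 + 85} \right)}} = - \frac{41200}{\left(-35\right) \frac{1}{\frac{1}{6 + 18} \left(1 + 6 \cdot 18 + 18 \cdot 18\right)}} = - \frac{41200}{\left(-35\right) \frac{1}{\frac{1}{24} \left(1 + 108 + 324\right)}} = - \frac{41200}{\left(-35\right) \frac{1}{\frac{1}{24} \cdot 433}} = - \frac{41200}{\left(-35\right) \frac{1}{\frac{433}{24}}} = - \frac{41200}{\left(-35\right) \frac{24}{433}} = - \frac{41200}{- \frac{840}{433}} = \left(-41200\right) \left(- \frac{433}{840}\right) = \frac{445990}{21}$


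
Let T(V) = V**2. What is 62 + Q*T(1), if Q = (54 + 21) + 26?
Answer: 163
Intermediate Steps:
Q = 101 (Q = 75 + 26 = 101)
62 + Q*T(1) = 62 + 101*1**2 = 62 + 101*1 = 62 + 101 = 163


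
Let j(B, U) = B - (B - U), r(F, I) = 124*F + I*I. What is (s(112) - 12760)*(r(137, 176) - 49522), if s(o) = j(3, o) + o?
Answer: 19531088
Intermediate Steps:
r(F, I) = I² + 124*F (r(F, I) = 124*F + I² = I² + 124*F)
j(B, U) = U (j(B, U) = B + (U - B) = U)
s(o) = 2*o (s(o) = o + o = 2*o)
(s(112) - 12760)*(r(137, 176) - 49522) = (2*112 - 12760)*((176² + 124*137) - 49522) = (224 - 12760)*((30976 + 16988) - 49522) = -12536*(47964 - 49522) = -12536*(-1558) = 19531088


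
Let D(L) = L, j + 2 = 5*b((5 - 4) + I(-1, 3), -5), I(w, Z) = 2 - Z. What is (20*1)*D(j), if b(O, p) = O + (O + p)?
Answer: -540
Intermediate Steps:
b(O, p) = p + 2*O
j = -27 (j = -2 + 5*(-5 + 2*((5 - 4) + (2 - 1*3))) = -2 + 5*(-5 + 2*(1 + (2 - 3))) = -2 + 5*(-5 + 2*(1 - 1)) = -2 + 5*(-5 + 2*0) = -2 + 5*(-5 + 0) = -2 + 5*(-5) = -2 - 25 = -27)
(20*1)*D(j) = (20*1)*(-27) = 20*(-27) = -540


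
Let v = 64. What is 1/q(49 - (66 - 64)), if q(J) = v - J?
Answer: 1/17 ≈ 0.058824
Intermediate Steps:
q(J) = 64 - J
1/q(49 - (66 - 64)) = 1/(64 - (49 - (66 - 64))) = 1/(64 - (49 - 1*2)) = 1/(64 - (49 - 2)) = 1/(64 - 1*47) = 1/(64 - 47) = 1/17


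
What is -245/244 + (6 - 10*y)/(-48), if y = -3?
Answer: -107/61 ≈ -1.7541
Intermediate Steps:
-245/244 + (6 - 10*y)/(-48) = -245/244 + (6 - 10*(-3))/(-48) = -245*1/244 + (6 + 30)*(-1/48) = -245/244 + 36*(-1/48) = -245/244 - 3/4 = -107/61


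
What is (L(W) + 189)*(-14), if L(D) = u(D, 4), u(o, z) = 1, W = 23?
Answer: -2660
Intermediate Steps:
L(D) = 1
(L(W) + 189)*(-14) = (1 + 189)*(-14) = 190*(-14) = -2660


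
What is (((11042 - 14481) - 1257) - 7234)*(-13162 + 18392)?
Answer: -62393900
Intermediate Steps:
(((11042 - 14481) - 1257) - 7234)*(-13162 + 18392) = ((-3439 - 1257) - 7234)*5230 = (-4696 - 7234)*5230 = -11930*5230 = -62393900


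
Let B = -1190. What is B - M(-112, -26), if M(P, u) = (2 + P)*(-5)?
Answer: -1740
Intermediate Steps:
M(P, u) = -10 - 5*P
B - M(-112, -26) = -1190 - (-10 - 5*(-112)) = -1190 - (-10 + 560) = -1190 - 1*550 = -1190 - 550 = -1740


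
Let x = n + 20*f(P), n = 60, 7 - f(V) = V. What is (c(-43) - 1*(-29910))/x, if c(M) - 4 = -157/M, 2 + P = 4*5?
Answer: -1286459/6880 ≈ -186.99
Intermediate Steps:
P = 18 (P = -2 + 4*5 = -2 + 20 = 18)
f(V) = 7 - V
c(M) = 4 - 157/M
x = -160 (x = 60 + 20*(7 - 1*18) = 60 + 20*(7 - 18) = 60 + 20*(-11) = 60 - 220 = -160)
(c(-43) - 1*(-29910))/x = ((4 - 157/(-43)) - 1*(-29910))/(-160) = ((4 - 157*(-1/43)) + 29910)*(-1/160) = ((4 + 157/43) + 29910)*(-1/160) = (329/43 + 29910)*(-1/160) = (1286459/43)*(-1/160) = -1286459/6880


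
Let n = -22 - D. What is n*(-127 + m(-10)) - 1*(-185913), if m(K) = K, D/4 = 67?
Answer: 225643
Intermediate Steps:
D = 268 (D = 4*67 = 268)
n = -290 (n = -22 - 1*268 = -22 - 268 = -290)
n*(-127 + m(-10)) - 1*(-185913) = -290*(-127 - 10) - 1*(-185913) = -290*(-137) + 185913 = 39730 + 185913 = 225643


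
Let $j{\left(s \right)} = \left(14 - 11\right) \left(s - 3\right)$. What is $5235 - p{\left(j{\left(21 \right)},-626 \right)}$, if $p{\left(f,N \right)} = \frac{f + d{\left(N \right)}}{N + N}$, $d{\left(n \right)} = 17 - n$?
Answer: $\frac{6554917}{1252} \approx 5235.6$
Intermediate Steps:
$j{\left(s \right)} = -9 + 3 s$ ($j{\left(s \right)} = 3 \left(-3 + s\right) = -9 + 3 s$)
$p{\left(f,N \right)} = \frac{17 + f - N}{2 N}$ ($p{\left(f,N \right)} = \frac{f - \left(-17 + N\right)}{N + N} = \frac{17 + f - N}{2 N}$)
$5235 - p{\left(j{\left(21 \right)},-626 \right)} = 5235 - \frac{17 + \left(-9 + 3 \cdot 21\right) - -626}{2 \left(-626\right)} = 5235 - \frac{1}{2} \left(- \frac{1}{626}\right) \left(17 + \left(-9 + 63\right) + 626\right) = 5235 - \frac{1}{2} \left(- \frac{1}{626}\right) \left(17 + 54 + 626\right) = 5235 - \frac{1}{2} \left(- \frac{1}{626}\right) 697 = 5235 - - \frac{697}{1252} = 5235 + \frac{697}{1252} = \frac{6554917}{1252}$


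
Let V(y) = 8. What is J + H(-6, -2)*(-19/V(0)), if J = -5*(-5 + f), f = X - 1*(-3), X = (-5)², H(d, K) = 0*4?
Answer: -115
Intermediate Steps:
H(d, K) = 0
X = 25
f = 28 (f = 25 - 1*(-3) = 25 + 3 = 28)
J = -115 (J = -5*(-5 + 28) = -5*23 = -115)
J + H(-6, -2)*(-19/V(0)) = -115 + 0*(-19/8) = -115 + 0 = -115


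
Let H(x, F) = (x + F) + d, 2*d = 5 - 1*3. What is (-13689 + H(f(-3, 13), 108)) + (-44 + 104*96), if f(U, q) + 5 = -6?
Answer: -3651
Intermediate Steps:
f(U, q) = -11 (f(U, q) = -5 - 6 = -11)
d = 1 (d = (5 - 1*3)/2 = (5 - 3)/2 = (½)*2 = 1)
H(x, F) = 1 + F + x (H(x, F) = (x + F) + 1 = (F + x) + 1 = 1 + F + x)
(-13689 + H(f(-3, 13), 108)) + (-44 + 104*96) = (-13689 + (1 + 108 - 11)) + (-44 + 104*96) = (-13689 + 98) + (-44 + 9984) = -13591 + 9940 = -3651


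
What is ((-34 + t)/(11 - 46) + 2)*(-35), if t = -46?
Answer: -150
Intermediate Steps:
((-34 + t)/(11 - 46) + 2)*(-35) = ((-34 - 46)/(11 - 46) + 2)*(-35) = (-80/(-35) + 2)*(-35) = (-80*(-1/35) + 2)*(-35) = (16/7 + 2)*(-35) = (30/7)*(-35) = -150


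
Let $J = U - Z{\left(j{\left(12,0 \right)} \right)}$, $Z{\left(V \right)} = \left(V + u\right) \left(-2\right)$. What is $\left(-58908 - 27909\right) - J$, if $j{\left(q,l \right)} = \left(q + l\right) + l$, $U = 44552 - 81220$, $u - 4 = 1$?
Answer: $-50183$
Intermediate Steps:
$u = 5$ ($u = 4 + 1 = 5$)
$U = -36668$
$j{\left(q,l \right)} = q + 2 l$ ($j{\left(q,l \right)} = \left(l + q\right) + l = q + 2 l$)
$Z{\left(V \right)} = -10 - 2 V$ ($Z{\left(V \right)} = \left(V + 5\right) \left(-2\right) = \left(5 + V\right) \left(-2\right) = -10 - 2 V$)
$J = -36634$ ($J = -36668 - \left(-10 - 2 \left(12 + 2 \cdot 0\right)\right) = -36668 - \left(-10 - 2 \left(12 + 0\right)\right) = -36668 - \left(-10 - 24\right) = -36668 - -34 = -36668 + 34 = -36634$)
$\left(-58908 - 27909\right) - J = \left(-58908 - 27909\right) - -36634 = -86817 + 36634 = -50183$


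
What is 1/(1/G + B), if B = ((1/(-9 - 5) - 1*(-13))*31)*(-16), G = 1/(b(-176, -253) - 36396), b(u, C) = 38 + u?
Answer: -7/300626 ≈ -2.3285e-5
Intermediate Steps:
G = -1/36534 (G = 1/((38 - 176) - 36396) = 1/(-138 - 36396) = 1/(-36534) = -1/36534 ≈ -2.7372e-5)
B = -44888/7 (B = ((1/(-14) + 13)*31)*(-16) = ((-1/14 + 13)*31)*(-16) = ((181/14)*31)*(-16) = (5611/14)*(-16) = -44888/7 ≈ -6412.6)
1/(1/G + B) = 1/(1/(-1/36534) - 44888/7) = 1/(-36534 - 44888/7) = 1/(-300626/7) = -7/300626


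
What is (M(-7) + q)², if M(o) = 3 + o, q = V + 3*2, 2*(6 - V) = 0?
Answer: 64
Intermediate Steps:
V = 6 (V = 6 - ½*0 = 6 + 0 = 6)
q = 12 (q = 6 + 3*2 = 6 + 6 = 12)
(M(-7) + q)² = ((3 - 7) + 12)² = (-4 + 12)² = 8² = 64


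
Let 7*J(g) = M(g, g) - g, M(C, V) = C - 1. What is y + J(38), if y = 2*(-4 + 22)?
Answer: 251/7 ≈ 35.857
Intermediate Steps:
M(C, V) = -1 + C
J(g) = -⅐ (J(g) = ((-1 + g) - g)/7 = (⅐)*(-1) = -⅐)
y = 36 (y = 2*18 = 36)
y + J(38) = 36 - ⅐ = 251/7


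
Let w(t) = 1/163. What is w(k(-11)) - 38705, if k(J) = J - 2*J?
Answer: -6308914/163 ≈ -38705.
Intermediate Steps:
k(J) = -J
w(t) = 1/163
w(k(-11)) - 38705 = 1/163 - 38705 = -6308914/163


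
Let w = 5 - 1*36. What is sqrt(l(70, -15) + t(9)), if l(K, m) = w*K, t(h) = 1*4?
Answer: 19*I*sqrt(6) ≈ 46.54*I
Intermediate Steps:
t(h) = 4
w = -31 (w = 5 - 36 = -31)
l(K, m) = -31*K
sqrt(l(70, -15) + t(9)) = sqrt(-31*70 + 4) = sqrt(-2170 + 4) = sqrt(-2166) = 19*I*sqrt(6)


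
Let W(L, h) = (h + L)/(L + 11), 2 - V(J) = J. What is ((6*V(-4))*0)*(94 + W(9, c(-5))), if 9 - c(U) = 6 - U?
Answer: 0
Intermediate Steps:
V(J) = 2 - J
c(U) = 3 + U (c(U) = 9 - (6 - U) = 9 + (-6 + U) = 3 + U)
W(L, h) = (L + h)/(11 + L)
((6*V(-4))*0)*(94 + W(9, c(-5))) = ((6*(2 - 1*(-4)))*0)*(94 + (9 + (3 - 5))/(11 + 9)) = ((6*(2 + 4))*0)*(94 + (9 - 2)/20) = ((6*6)*0)*(94 + (1/20)*7) = (36*0)*(94 + 7/20) = 0*(1887/20) = 0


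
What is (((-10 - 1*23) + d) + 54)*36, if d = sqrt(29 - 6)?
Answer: 756 + 36*sqrt(23) ≈ 928.65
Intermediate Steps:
d = sqrt(23) ≈ 4.7958
(((-10 - 1*23) + d) + 54)*36 = (((-10 - 1*23) + sqrt(23)) + 54)*36 = (((-10 - 23) + sqrt(23)) + 54)*36 = ((-33 + sqrt(23)) + 54)*36 = (21 + sqrt(23))*36 = 756 + 36*sqrt(23)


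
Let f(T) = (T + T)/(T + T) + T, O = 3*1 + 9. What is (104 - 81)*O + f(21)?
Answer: 298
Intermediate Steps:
O = 12 (O = 3 + 9 = 12)
f(T) = 1 + T (f(T) = (2*T)/((2*T)) + T = (2*T)*(1/(2*T)) + T = 1 + T)
(104 - 81)*O + f(21) = (104 - 81)*12 + (1 + 21) = 23*12 + 22 = 276 + 22 = 298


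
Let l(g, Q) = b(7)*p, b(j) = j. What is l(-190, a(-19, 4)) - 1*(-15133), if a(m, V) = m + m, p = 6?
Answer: 15175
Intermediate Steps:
a(m, V) = 2*m
l(g, Q) = 42 (l(g, Q) = 7*6 = 42)
l(-190, a(-19, 4)) - 1*(-15133) = 42 - 1*(-15133) = 42 + 15133 = 15175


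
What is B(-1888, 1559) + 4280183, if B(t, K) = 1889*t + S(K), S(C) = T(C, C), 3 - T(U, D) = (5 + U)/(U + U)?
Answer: 1112741704/1559 ≈ 7.1375e+5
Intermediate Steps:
T(U, D) = 3 - (5 + U)/(2*U) (T(U, D) = 3 - (5 + U)/(U + U) = 3 - (5 + U)/(2*U))
S(C) = 5*(-1 + C)/(2*C)
B(t, K) = 1889*t + 5*(-1 + K)/(2*K)
B(-1888, 1559) + 4280183 = (5/2 + 1889*(-1888) - 5/2/1559) + 4280183 = (5/2 - 3566432 - 5/2*1/1559) + 4280183 = (5/2 - 3566432 - 5/3118) + 4280183 = -5560063593/1559 + 4280183 = 1112741704/1559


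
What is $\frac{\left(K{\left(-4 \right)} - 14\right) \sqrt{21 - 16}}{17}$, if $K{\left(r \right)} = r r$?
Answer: $\frac{2 \sqrt{5}}{17} \approx 0.26307$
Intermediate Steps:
$K{\left(r \right)} = r^{2}$
$\frac{\left(K{\left(-4 \right)} - 14\right) \sqrt{21 - 16}}{17} = \frac{\left(\left(-4\right)^{2} - 14\right) \sqrt{21 - 16}}{17} = \left(16 - 14\right) \sqrt{5} \cdot \frac{1}{17} = 2 \sqrt{5} \cdot \frac{1}{17} = \frac{2 \sqrt{5}}{17}$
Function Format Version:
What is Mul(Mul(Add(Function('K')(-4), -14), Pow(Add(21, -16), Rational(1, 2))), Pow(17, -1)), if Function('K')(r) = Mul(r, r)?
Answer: Mul(Rational(2, 17), Pow(5, Rational(1, 2))) ≈ 0.26307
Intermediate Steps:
Function('K')(r) = Pow(r, 2)
Mul(Mul(Add(Function('K')(-4), -14), Pow(Add(21, -16), Rational(1, 2))), Pow(17, -1)) = Mul(Mul(Add(Pow(-4, 2), -14), Pow(Add(21, -16), Rational(1, 2))), Pow(17, -1)) = Mul(Mul(Add(16, -14), Pow(5, Rational(1, 2))), Rational(1, 17)) = Mul(Mul(2, Pow(5, Rational(1, 2))), Rational(1, 17)) = Mul(Rational(2, 17), Pow(5, Rational(1, 2)))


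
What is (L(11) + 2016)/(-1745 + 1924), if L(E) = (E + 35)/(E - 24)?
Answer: 26162/2327 ≈ 11.243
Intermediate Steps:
L(E) = (35 + E)/(-24 + E)
(L(11) + 2016)/(-1745 + 1924) = ((35 + 11)/(-24 + 11) + 2016)/(-1745 + 1924) = (46/(-13) + 2016)/179 = (-1/13*46 + 2016)*(1/179) = (-46/13 + 2016)*(1/179) = (26162/13)*(1/179) = 26162/2327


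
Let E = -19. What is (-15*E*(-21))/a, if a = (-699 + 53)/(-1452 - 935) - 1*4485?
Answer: 14286195/10705049 ≈ 1.3345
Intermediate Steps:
a = -10705049/2387 (a = -646/(-2387) - 4485 = -646*(-1/2387) - 4485 = 646/2387 - 4485 = -10705049/2387 ≈ -4484.7)
(-15*E*(-21))/a = (-15*(-19)*(-21))/(-10705049/2387) = (285*(-21))*(-2387/10705049) = -5985*(-2387/10705049) = 14286195/10705049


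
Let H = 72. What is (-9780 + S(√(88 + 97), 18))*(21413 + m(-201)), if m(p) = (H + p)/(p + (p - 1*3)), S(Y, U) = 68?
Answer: -28075430176/135 ≈ -2.0797e+8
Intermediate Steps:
m(p) = (72 + p)/(-3 + 2*p) (m(p) = (72 + p)/(p + (p - 1*3)) = (72 + p)/(p + (p - 3)) = (72 + p)/(p + (-3 + p)) = (72 + p)/(-3 + 2*p))
(-9780 + S(√(88 + 97), 18))*(21413 + m(-201)) = (-9780 + 68)*(21413 + (72 - 201)/(-3 + 2*(-201))) = -9712*(21413 - 129/(-3 - 402)) = -9712*(21413 - 129/(-405)) = -9712*(21413 - 1/405*(-129)) = -9712*(21413 + 43/135) = -9712*2890798/135 = -28075430176/135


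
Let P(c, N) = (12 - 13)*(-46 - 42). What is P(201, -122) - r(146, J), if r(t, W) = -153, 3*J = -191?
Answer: 241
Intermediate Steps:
J = -191/3 (J = (1/3)*(-191) = -191/3 ≈ -63.667)
P(c, N) = 88 (P(c, N) = -1*(-88) = 88)
P(201, -122) - r(146, J) = 88 - 1*(-153) = 88 + 153 = 241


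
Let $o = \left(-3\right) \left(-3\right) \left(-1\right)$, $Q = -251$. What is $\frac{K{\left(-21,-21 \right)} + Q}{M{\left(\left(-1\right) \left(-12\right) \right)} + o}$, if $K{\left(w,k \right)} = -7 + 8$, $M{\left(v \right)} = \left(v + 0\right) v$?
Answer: $- \frac{50}{27} \approx -1.8519$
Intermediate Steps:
$o = -9$ ($o = 9 \left(-1\right) = -9$)
$M{\left(v \right)} = v^{2}$ ($M{\left(v \right)} = v v = v^{2}$)
$K{\left(w,k \right)} = 1$
$\frac{K{\left(-21,-21 \right)} + Q}{M{\left(\left(-1\right) \left(-12\right) \right)} + o} = \frac{1 - 251}{\left(\left(-1\right) \left(-12\right)\right)^{2} - 9} = - \frac{250}{12^{2} - 9} = - \frac{250}{144 - 9} = - \frac{250}{135} = \left(-250\right) \frac{1}{135} = - \frac{50}{27}$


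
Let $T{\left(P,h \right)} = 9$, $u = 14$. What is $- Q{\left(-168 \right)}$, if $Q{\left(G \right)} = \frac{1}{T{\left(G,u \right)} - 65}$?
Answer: $\frac{1}{56} \approx 0.017857$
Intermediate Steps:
$Q{\left(G \right)} = - \frac{1}{56}$ ($Q{\left(G \right)} = \frac{1}{9 - 65} = \frac{1}{-56} = - \frac{1}{56}$)
$- Q{\left(-168 \right)} = \left(-1\right) \left(- \frac{1}{56}\right) = \frac{1}{56}$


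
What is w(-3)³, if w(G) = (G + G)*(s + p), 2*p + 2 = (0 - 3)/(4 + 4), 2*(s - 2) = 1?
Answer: -250047/512 ≈ -488.37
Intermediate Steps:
s = 5/2 (s = 2 + (½)*1 = 2 + ½ = 5/2 ≈ 2.5000)
p = -19/16 (p = -1 + ((0 - 3)/(4 + 4))/2 = -1 + (-3/8)/2 = -1 + (-3*⅛)/2 = -1 + (½)*(-3/8) = -1 - 3/16 = -19/16 ≈ -1.1875)
w(G) = 21*G/8 (w(G) = (G + G)*(5/2 - 19/16) = (2*G)*(21/16) = 21*G/8)
w(-3)³ = ((21/8)*(-3))³ = (-63/8)³ = -250047/512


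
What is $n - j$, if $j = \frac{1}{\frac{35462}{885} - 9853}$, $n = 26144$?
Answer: $\frac{227046078677}{8684443} \approx 26144.0$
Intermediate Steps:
$j = - \frac{885}{8684443}$ ($j = \frac{1}{35462 \cdot \frac{1}{885} - 9853} = \frac{1}{\frac{35462}{885} - 9853} = \frac{1}{- \frac{8684443}{885}} = - \frac{885}{8684443} \approx -0.00010191$)
$n - j = 26144 - - \frac{885}{8684443} = 26144 + \frac{885}{8684443} = \frac{227046078677}{8684443}$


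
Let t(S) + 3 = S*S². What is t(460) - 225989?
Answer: 97110008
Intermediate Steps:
t(S) = -3 + S³ (t(S) = -3 + S*S² = -3 + S³)
t(460) - 225989 = (-3 + 460³) - 225989 = (-3 + 97336000) - 225989 = 97335997 - 225989 = 97110008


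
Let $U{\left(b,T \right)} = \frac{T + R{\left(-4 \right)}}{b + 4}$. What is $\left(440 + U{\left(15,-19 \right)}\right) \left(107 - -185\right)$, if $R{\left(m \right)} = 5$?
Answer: $\frac{2437032}{19} \approx 1.2826 \cdot 10^{5}$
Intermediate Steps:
$U{\left(b,T \right)} = \frac{5 + T}{4 + b}$ ($U{\left(b,T \right)} = \frac{T + 5}{b + 4} = \frac{5 + T}{4 + b}$)
$\left(440 + U{\left(15,-19 \right)}\right) \left(107 - -185\right) = \left(440 + \frac{5 - 19}{4 + 15}\right) \left(107 - -185\right) = \left(440 + \frac{1}{19} \left(-14\right)\right) \left(107 + 185\right) = \left(440 + \frac{1}{19} \left(-14\right)\right) 292 = \left(440 - \frac{14}{19}\right) 292 = \frac{8346}{19} \cdot 292 = \frac{2437032}{19}$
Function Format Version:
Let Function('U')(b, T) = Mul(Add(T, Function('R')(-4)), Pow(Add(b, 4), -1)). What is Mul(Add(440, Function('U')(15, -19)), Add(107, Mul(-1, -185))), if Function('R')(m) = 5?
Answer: Rational(2437032, 19) ≈ 1.2826e+5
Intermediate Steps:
Function('U')(b, T) = Mul(Pow(Add(4, b), -1), Add(5, T)) (Function('U')(b, T) = Mul(Add(T, 5), Pow(Add(b, 4), -1)) = Mul(Add(5, T), Pow(Add(4, b), -1)) = Mul(Pow(Add(4, b), -1), Add(5, T)))
Mul(Add(440, Function('U')(15, -19)), Add(107, Mul(-1, -185))) = Mul(Add(440, Mul(Pow(Add(4, 15), -1), Add(5, -19))), Add(107, Mul(-1, -185))) = Mul(Add(440, Mul(Pow(19, -1), -14)), Add(107, 185)) = Mul(Add(440, Mul(Rational(1, 19), -14)), 292) = Mul(Add(440, Rational(-14, 19)), 292) = Mul(Rational(8346, 19), 292) = Rational(2437032, 19)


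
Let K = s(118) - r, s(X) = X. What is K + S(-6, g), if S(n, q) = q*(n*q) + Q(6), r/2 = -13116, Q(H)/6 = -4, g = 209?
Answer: -235760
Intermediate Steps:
Q(H) = -24 (Q(H) = 6*(-4) = -24)
r = -26232 (r = 2*(-13116) = -26232)
S(n, q) = -24 + n*q² (S(n, q) = q*(n*q) - 24 = n*q² - 24 = -24 + n*q²)
K = 26350 (K = 118 - 1*(-26232) = 118 + 26232 = 26350)
K + S(-6, g) = 26350 + (-24 - 6*209²) = 26350 + (-24 - 6*43681) = 26350 + (-24 - 262086) = 26350 - 262110 = -235760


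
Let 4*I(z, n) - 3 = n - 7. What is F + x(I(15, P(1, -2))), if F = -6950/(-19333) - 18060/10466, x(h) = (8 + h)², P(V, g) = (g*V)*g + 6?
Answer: 35969391069/404678356 ≈ 88.884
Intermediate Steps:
P(V, g) = 6 + V*g² (P(V, g) = (V*g)*g + 6 = V*g² + 6 = 6 + V*g²)
I(z, n) = -1 + n/4 (I(z, n) = ¾ + (n - 7)/4 = ¾ + (-7 + n)/4 = ¾ + (-7/4 + n/4) = -1 + n/4)
F = -138207640/101169589 (F = -6950*(-1/19333) - 18060*1/10466 = 6950/19333 - 9030/5233 = -138207640/101169589 ≈ -1.3661)
F + x(I(15, P(1, -2))) = -138207640/101169589 + (8 + (-1 + (6 + 1*(-2)²)/4))² = -138207640/101169589 + (8 + (-1 + (6 + 1*4)/4))² = -138207640/101169589 + (8 + (-1 + (6 + 4)/4))² = -138207640/101169589 + (8 + (-1 + (¼)*10))² = -138207640/101169589 + (8 + (-1 + 5/2))² = -138207640/101169589 + (8 + 3/2)² = -138207640/101169589 + (19/2)² = -138207640/101169589 + 361/4 = 35969391069/404678356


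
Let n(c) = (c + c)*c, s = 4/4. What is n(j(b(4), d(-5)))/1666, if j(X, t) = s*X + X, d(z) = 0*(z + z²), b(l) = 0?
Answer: 0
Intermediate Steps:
s = 1 (s = 4*(¼) = 1)
d(z) = 0
j(X, t) = 2*X (j(X, t) = 1*X + X = X + X = 2*X)
n(c) = 2*c² (n(c) = (2*c)*c = 2*c²)
n(j(b(4), d(-5)))/1666 = (2*(2*0)²)/1666 = (2*0²)*(1/1666) = (2*0)*(1/1666) = 0*(1/1666) = 0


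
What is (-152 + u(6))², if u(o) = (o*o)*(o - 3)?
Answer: 1936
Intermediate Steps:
u(o) = o²*(-3 + o)
(-152 + u(6))² = (-152 + 6²*(-3 + 6))² = (-152 + 36*3)² = (-152 + 108)² = (-44)² = 1936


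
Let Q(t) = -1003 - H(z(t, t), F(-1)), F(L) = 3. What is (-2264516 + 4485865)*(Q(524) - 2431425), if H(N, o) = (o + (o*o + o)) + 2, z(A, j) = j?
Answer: -5403309268305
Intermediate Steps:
H(N, o) = 2 + o² + 2*o (H(N, o) = (o + (o² + o)) + 2 = (o + (o + o²)) + 2 = (o² + 2*o) + 2 = 2 + o² + 2*o)
Q(t) = -1020 (Q(t) = -1003 - (2 + 3² + 2*3) = -1003 - (2 + 9 + 6) = -1003 - 1*17 = -1003 - 17 = -1020)
(-2264516 + 4485865)*(Q(524) - 2431425) = (-2264516 + 4485865)*(-1020 - 2431425) = 2221349*(-2432445) = -5403309268305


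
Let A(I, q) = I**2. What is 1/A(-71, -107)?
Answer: 1/5041 ≈ 0.00019837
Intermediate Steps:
1/A(-71, -107) = 1/((-71)**2) = 1/5041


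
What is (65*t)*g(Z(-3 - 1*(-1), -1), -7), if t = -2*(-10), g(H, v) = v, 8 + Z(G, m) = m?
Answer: -9100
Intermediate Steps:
Z(G, m) = -8 + m
t = 20
(65*t)*g(Z(-3 - 1*(-1), -1), -7) = (65*20)*(-7) = 1300*(-7) = -9100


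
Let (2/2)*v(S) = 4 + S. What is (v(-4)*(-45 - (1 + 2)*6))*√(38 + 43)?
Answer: 0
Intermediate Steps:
v(S) = 4 + S
(v(-4)*(-45 - (1 + 2)*6))*√(38 + 43) = ((4 - 4)*(-45 - (1 + 2)*6))*√(38 + 43) = (0*(-45 - 3*6))*√81 = (0*(-45 - 1*18))*9 = (0*(-45 - 18))*9 = (0*(-63))*9 = 0*9 = 0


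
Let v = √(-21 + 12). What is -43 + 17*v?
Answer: -43 + 51*I ≈ -43.0 + 51.0*I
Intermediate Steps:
v = 3*I (v = √(-9) = 3*I ≈ 3.0*I)
-43 + 17*v = -43 + 17*(3*I) = -43 + 51*I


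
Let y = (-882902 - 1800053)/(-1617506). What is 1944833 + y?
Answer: 285980157223/147046 ≈ 1.9448e+6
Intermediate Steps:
y = 243905/147046 (y = -2682955*(-1/1617506) = 243905/147046 ≈ 1.6587)
1944833 + y = 1944833 + 243905/147046 = 285980157223/147046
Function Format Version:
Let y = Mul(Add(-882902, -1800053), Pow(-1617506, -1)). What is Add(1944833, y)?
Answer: Rational(285980157223, 147046) ≈ 1.9448e+6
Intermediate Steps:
y = Rational(243905, 147046) (y = Mul(-2682955, Rational(-1, 1617506)) = Rational(243905, 147046) ≈ 1.6587)
Add(1944833, y) = Add(1944833, Rational(243905, 147046)) = Rational(285980157223, 147046)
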